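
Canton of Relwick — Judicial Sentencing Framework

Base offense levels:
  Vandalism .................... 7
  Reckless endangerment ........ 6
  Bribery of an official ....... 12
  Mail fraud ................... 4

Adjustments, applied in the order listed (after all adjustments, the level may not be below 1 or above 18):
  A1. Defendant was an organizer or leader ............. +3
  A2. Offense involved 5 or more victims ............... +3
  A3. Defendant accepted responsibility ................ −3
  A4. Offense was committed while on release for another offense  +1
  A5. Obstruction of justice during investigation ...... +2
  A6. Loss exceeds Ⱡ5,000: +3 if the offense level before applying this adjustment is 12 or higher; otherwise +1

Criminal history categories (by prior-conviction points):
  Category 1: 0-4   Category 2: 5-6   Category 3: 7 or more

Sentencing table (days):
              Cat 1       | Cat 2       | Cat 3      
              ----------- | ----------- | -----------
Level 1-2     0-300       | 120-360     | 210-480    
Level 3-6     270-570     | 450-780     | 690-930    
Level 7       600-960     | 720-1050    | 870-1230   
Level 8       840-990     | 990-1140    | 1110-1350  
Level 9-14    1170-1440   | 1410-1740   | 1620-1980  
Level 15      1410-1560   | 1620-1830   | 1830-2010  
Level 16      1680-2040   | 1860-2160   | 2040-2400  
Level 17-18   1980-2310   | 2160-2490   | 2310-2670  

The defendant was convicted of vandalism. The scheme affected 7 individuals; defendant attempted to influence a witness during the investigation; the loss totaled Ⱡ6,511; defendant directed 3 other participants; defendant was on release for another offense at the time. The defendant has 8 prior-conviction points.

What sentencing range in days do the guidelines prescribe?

Base offense level for vandalism: 7.
A1 applies: 7 + 3 = 10.
A2 applies: 10 + 3 = 13.
A4 applies: 13 + 1 = 14.
A5 applies: 14 + 2 = 16.
A6 applies (level before this adjustment is 16 ≥ 12, so +3): 16 + 3 = 19.
Level 19 exceeds the maximum of 18; capped at 18.
Final offense level: 18.
Criminal history: 8 prior points → Category 3 (7+).
Level 18 falls in the 17-18 band.
Grid: Level 17-18 × Category 3 = 2310-2670 days.

2310-2670 days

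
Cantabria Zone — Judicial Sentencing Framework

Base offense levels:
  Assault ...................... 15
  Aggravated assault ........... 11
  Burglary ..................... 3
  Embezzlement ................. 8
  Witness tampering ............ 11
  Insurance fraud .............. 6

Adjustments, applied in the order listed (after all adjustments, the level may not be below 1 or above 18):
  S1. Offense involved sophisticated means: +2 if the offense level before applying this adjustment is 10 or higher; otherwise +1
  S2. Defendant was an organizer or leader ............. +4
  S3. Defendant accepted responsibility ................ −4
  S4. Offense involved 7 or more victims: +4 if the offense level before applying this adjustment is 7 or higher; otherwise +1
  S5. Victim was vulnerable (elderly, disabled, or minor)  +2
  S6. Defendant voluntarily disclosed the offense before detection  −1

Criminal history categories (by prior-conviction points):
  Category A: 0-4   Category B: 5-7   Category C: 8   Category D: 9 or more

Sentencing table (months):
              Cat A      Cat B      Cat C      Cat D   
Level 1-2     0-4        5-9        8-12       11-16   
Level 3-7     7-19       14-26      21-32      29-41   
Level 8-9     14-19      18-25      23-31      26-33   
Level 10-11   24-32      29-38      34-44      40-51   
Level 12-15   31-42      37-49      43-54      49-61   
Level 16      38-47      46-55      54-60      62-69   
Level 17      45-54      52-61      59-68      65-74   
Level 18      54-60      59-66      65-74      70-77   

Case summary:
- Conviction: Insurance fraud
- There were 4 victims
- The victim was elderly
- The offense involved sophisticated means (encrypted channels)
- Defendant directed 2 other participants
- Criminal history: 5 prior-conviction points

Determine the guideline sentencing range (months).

37-49 months

Base offense level for insurance fraud: 6.
S1 applies (level before this adjustment is 6 < 10, so +1): 6 + 1 = 7.
S2 applies: 7 + 4 = 11.
S3 does not apply.
S5 applies: 11 + 2 = 13.
S6 does not apply.
Final offense level: 13.
Criminal history: 5 prior points → Category B (5-7).
Level 13 falls in the 12-15 band.
Grid: Level 12-15 × Category B = 37-49 months.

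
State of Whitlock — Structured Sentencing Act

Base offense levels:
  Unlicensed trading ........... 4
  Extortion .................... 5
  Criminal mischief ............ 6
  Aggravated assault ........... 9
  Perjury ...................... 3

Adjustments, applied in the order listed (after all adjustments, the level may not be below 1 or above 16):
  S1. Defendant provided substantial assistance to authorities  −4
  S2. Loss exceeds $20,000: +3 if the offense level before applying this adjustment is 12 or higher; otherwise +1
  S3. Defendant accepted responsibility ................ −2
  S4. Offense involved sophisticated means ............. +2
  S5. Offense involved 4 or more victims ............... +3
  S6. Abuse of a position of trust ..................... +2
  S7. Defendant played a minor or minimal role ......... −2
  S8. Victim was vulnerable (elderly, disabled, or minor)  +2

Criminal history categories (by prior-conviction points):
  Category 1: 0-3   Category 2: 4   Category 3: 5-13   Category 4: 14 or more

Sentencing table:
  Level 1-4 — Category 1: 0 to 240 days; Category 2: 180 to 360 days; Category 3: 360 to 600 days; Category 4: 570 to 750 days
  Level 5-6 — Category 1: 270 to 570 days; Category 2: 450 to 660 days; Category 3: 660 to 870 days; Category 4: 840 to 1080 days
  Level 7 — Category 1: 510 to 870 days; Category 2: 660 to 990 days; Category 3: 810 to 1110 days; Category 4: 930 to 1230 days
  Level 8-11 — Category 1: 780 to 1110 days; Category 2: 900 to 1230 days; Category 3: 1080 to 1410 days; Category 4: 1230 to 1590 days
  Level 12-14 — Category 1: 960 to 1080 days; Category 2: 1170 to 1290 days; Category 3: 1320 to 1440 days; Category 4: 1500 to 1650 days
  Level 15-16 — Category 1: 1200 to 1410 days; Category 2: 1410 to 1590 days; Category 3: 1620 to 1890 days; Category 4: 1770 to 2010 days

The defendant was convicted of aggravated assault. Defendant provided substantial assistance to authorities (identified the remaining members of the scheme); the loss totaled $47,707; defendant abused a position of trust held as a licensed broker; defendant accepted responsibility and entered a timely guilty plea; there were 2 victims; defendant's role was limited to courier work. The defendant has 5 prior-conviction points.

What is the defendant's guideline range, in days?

360-600 days

Base offense level for aggravated assault: 9.
S1 applies: 9 − 4 = 5.
S2 applies (level before this adjustment is 5 < 12, so +1): 5 + 1 = 6.
S3 applies: 6 − 2 = 4.
S5 does not apply.
S6 applies: 4 + 2 = 6.
S7 applies: 6 − 2 = 4.
Final offense level: 4.
Criminal history: 5 prior points → Category 3 (5-13).
Level 4 falls in the 1-4 band.
Grid: Level 1-4 × Category 3 = 360-600 days.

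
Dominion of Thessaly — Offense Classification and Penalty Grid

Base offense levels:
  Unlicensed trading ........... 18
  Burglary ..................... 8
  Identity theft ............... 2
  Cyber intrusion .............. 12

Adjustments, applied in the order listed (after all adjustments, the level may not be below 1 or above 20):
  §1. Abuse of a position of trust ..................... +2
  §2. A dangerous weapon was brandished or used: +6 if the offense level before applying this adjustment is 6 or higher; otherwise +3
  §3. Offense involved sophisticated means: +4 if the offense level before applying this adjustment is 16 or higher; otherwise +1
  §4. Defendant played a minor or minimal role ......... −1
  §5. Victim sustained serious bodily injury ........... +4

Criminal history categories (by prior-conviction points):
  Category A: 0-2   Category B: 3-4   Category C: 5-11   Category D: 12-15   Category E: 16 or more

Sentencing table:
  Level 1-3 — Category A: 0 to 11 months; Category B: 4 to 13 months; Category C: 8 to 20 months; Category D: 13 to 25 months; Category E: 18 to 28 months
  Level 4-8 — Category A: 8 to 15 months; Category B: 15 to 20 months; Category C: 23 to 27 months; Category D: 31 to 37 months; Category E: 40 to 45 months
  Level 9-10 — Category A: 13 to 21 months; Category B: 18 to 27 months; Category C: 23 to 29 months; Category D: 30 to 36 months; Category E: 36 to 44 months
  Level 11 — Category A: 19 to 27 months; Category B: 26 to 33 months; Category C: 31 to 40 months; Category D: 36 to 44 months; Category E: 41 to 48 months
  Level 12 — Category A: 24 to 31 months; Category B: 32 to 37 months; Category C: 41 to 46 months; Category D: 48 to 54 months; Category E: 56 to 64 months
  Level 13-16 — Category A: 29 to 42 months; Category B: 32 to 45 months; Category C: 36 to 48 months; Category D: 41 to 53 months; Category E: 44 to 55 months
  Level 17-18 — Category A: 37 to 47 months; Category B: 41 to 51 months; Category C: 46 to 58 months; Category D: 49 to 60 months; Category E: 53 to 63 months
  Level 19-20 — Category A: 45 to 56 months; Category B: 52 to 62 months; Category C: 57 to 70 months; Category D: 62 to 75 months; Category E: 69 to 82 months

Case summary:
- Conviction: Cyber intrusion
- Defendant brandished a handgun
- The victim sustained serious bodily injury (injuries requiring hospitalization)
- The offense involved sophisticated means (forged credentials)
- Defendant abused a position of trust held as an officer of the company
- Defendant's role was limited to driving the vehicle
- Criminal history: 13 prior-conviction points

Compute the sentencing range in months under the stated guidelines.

62-75 months

Base offense level for cyber intrusion: 12.
§1 applies: 12 + 2 = 14.
§2 applies (level before this adjustment is 14 ≥ 6, so +6): 14 + 6 = 20.
§3 applies (level before this adjustment is 20 ≥ 16, so +4): 20 + 4 = 24.
§4 applies: 24 − 1 = 23.
§5 applies: 23 + 4 = 27.
Level 27 exceeds the maximum of 20; capped at 20.
Final offense level: 20.
Criminal history: 13 prior points → Category D (12-15).
Level 20 falls in the 19-20 band.
Grid: Level 19-20 × Category D = 62-75 months.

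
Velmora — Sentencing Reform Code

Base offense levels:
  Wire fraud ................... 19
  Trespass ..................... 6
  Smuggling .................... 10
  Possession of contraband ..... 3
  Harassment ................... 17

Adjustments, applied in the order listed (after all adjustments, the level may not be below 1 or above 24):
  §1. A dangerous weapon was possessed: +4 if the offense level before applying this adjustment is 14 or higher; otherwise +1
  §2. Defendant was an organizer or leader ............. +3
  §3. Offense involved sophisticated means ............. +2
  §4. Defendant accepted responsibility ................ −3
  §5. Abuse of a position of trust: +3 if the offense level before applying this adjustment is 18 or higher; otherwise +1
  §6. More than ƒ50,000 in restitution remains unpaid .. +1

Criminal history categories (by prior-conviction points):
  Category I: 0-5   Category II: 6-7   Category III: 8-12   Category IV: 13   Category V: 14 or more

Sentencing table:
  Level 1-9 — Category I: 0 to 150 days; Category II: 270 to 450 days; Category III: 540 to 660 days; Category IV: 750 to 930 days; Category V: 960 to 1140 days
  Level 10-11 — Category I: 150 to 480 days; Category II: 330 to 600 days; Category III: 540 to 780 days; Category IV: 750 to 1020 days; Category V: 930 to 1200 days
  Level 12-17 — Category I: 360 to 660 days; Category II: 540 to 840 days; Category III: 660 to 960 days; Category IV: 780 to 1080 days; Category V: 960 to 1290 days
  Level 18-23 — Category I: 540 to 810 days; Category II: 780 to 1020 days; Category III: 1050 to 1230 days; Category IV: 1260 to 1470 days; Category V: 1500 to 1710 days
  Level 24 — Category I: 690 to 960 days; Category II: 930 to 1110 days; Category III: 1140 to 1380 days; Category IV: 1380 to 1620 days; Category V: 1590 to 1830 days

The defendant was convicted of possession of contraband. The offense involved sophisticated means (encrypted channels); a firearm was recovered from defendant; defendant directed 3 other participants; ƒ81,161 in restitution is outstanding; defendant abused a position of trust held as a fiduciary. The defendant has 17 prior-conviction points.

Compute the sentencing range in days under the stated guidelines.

930-1200 days

Base offense level for possession of contraband: 3.
§1 applies (level before this adjustment is 3 < 14, so +1): 3 + 1 = 4.
§2 applies: 4 + 3 = 7.
§3 applies: 7 + 2 = 9.
§4 does not apply.
§5 applies (level before this adjustment is 9 < 18, so +1): 9 + 1 = 10.
§6 applies: 10 + 1 = 11.
Final offense level: 11.
Criminal history: 17 prior points → Category V (14+).
Level 11 falls in the 10-11 band.
Grid: Level 10-11 × Category V = 930-1200 days.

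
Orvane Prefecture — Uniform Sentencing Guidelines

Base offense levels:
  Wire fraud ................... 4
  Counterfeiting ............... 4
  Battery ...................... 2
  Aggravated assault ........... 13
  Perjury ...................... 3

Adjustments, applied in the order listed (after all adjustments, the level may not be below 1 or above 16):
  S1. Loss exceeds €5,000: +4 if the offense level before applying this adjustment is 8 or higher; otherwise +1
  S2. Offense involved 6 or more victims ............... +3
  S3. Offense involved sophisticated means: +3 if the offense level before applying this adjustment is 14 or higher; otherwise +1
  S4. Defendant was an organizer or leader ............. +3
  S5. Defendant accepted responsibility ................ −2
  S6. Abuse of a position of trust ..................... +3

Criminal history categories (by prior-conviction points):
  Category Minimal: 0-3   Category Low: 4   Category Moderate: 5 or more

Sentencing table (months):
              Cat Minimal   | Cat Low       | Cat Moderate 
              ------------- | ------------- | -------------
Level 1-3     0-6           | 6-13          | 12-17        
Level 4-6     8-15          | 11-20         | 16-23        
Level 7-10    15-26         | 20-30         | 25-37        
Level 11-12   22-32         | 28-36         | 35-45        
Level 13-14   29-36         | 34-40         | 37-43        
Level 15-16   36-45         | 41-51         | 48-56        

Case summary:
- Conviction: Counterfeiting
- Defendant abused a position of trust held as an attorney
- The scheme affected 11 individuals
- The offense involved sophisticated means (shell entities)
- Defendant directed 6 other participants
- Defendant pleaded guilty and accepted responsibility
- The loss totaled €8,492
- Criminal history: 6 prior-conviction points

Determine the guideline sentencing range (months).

37-43 months

Base offense level for counterfeiting: 4.
S1 applies (level before this adjustment is 4 < 8, so +1): 4 + 1 = 5.
S2 applies: 5 + 3 = 8.
S3 applies (level before this adjustment is 8 < 14, so +1): 8 + 1 = 9.
S4 applies: 9 + 3 = 12.
S5 applies: 12 − 2 = 10.
S6 applies: 10 + 3 = 13.
Final offense level: 13.
Criminal history: 6 prior points → Category Moderate (5+).
Level 13 falls in the 13-14 band.
Grid: Level 13-14 × Category Moderate = 37-43 months.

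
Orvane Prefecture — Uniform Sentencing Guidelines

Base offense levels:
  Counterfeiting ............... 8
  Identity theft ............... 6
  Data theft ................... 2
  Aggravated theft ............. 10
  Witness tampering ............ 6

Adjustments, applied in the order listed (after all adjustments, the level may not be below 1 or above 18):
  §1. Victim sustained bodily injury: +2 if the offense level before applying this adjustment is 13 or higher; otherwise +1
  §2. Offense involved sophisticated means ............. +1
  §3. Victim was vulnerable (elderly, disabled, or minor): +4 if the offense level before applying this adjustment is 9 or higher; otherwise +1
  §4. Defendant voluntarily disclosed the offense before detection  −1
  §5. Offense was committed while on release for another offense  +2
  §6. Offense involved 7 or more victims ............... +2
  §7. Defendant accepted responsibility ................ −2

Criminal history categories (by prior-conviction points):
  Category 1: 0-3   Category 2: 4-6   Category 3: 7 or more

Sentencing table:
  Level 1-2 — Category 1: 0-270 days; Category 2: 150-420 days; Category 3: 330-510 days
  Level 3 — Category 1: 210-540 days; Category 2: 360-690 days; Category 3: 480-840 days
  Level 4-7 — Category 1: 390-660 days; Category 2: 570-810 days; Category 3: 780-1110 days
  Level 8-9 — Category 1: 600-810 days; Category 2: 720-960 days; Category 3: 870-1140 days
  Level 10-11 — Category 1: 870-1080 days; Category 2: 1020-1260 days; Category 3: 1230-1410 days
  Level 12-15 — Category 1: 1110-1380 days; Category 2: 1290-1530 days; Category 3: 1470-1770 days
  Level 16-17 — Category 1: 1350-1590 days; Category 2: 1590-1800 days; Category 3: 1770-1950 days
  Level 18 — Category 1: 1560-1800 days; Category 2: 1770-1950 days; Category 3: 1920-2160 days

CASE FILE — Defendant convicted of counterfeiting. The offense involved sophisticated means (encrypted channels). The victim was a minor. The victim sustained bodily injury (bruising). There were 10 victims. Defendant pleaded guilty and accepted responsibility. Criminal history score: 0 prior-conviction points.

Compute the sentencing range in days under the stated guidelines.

1110-1380 days

Base offense level for counterfeiting: 8.
§1 applies (level before this adjustment is 8 < 13, so +1): 8 + 1 = 9.
§2 applies: 9 + 1 = 10.
§3 applies (level before this adjustment is 10 ≥ 9, so +4): 10 + 4 = 14.
§4 does not apply.
§5 does not apply.
§6 applies: 14 + 2 = 16.
§7 applies: 16 − 2 = 14.
Final offense level: 14.
Criminal history: 0 prior points → Category 1 (0-3).
Level 14 falls in the 12-15 band.
Grid: Level 12-15 × Category 1 = 1110-1380 days.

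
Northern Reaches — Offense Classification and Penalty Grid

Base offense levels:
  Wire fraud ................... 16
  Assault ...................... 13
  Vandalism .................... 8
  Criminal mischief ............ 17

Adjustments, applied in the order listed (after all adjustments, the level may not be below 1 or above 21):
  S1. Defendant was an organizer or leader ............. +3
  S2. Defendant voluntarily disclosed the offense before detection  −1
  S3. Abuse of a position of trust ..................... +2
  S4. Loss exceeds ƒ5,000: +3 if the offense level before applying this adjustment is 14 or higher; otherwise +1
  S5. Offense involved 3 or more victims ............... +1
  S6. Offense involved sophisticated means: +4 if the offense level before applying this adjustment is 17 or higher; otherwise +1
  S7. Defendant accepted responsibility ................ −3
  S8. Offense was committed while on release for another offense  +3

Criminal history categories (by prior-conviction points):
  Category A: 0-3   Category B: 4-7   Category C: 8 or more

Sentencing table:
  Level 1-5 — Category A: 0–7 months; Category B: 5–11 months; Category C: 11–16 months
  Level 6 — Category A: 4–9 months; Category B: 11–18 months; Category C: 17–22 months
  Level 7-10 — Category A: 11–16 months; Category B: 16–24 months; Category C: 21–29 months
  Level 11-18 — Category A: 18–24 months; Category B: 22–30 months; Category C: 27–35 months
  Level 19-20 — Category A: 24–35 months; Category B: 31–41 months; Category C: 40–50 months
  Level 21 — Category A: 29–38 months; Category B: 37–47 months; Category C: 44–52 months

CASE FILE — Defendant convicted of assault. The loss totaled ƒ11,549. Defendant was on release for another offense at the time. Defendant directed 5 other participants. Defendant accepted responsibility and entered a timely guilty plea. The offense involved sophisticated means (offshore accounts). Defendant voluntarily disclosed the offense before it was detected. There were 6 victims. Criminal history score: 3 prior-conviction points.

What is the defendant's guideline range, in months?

29-38 months

Base offense level for assault: 13.
S1 applies: 13 + 3 = 16.
S2 applies: 16 − 1 = 15.
S3 does not apply.
S4 applies (level before this adjustment is 15 ≥ 14, so +3): 15 + 3 = 18.
S5 applies: 18 + 1 = 19.
S6 applies (level before this adjustment is 19 ≥ 17, so +4): 19 + 4 = 23.
S7 applies: 23 − 3 = 20.
S8 applies: 20 + 3 = 23.
Level 23 exceeds the maximum of 21; capped at 21.
Final offense level: 21.
Criminal history: 3 prior points → Category A (0-3).
Level 21 falls in the 21 band.
Grid: Level 21 × Category A = 29-38 months.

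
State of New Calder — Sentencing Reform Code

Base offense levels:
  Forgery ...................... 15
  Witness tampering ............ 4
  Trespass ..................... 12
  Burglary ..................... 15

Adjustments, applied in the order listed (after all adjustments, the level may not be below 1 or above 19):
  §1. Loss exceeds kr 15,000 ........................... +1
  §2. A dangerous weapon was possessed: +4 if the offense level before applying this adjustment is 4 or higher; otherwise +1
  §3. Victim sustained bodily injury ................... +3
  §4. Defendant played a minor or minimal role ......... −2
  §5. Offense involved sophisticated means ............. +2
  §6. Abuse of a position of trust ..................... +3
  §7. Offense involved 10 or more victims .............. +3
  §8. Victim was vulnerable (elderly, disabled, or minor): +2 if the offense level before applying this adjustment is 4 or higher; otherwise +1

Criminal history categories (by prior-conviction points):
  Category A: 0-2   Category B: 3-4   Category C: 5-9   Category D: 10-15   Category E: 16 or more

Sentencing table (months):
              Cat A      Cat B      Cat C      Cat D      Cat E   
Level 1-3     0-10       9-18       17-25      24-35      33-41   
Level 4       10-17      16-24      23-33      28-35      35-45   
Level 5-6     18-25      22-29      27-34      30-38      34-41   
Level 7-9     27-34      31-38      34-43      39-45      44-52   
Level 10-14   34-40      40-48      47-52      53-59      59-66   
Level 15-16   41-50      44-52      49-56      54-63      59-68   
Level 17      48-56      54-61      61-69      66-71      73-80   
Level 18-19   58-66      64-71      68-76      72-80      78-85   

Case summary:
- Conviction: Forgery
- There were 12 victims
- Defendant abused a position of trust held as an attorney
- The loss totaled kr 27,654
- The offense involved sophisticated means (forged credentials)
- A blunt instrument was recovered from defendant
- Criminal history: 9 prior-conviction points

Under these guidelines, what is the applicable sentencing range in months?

Base offense level for forgery: 15.
§1 applies: 15 + 1 = 16.
§2 applies (level before this adjustment is 16 ≥ 4, so +4): 16 + 4 = 20.
§4 does not apply.
§5 applies: 20 + 2 = 22.
§6 applies: 22 + 3 = 25.
§7 applies: 25 + 3 = 28.
§8 does not apply.
Level 28 exceeds the maximum of 19; capped at 19.
Final offense level: 19.
Criminal history: 9 prior points → Category C (5-9).
Level 19 falls in the 18-19 band.
Grid: Level 18-19 × Category C = 68-76 months.

68-76 months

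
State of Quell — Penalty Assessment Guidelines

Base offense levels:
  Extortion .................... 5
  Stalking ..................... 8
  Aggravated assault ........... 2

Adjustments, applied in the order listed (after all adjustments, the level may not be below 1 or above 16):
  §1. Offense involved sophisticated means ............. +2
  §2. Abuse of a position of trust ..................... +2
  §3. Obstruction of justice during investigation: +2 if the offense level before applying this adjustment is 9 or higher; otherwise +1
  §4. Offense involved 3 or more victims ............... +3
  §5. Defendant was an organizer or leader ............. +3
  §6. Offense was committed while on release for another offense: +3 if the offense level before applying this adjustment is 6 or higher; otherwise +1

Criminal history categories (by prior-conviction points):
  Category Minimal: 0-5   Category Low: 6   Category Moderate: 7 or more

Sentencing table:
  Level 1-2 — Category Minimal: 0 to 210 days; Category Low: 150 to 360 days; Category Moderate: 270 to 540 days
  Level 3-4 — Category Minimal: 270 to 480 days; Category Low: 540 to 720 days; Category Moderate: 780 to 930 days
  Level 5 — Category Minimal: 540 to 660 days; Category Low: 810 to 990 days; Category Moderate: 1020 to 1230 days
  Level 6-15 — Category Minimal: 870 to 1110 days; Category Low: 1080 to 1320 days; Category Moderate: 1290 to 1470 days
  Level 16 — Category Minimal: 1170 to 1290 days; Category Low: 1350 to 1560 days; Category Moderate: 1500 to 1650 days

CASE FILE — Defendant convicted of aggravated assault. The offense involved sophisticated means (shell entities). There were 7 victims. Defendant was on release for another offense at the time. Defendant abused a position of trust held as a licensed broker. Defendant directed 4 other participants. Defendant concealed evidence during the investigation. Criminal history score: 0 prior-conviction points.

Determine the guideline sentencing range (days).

1170-1290 days

Base offense level for aggravated assault: 2.
§1 applies: 2 + 2 = 4.
§2 applies: 4 + 2 = 6.
§3 applies (level before this adjustment is 6 < 9, so +1): 6 + 1 = 7.
§4 applies: 7 + 3 = 10.
§5 applies: 10 + 3 = 13.
§6 applies (level before this adjustment is 13 ≥ 6, so +3): 13 + 3 = 16.
Final offense level: 16.
Criminal history: 0 prior points → Category Minimal (0-5).
Level 16 falls in the 16 band.
Grid: Level 16 × Category Minimal = 1170-1290 days.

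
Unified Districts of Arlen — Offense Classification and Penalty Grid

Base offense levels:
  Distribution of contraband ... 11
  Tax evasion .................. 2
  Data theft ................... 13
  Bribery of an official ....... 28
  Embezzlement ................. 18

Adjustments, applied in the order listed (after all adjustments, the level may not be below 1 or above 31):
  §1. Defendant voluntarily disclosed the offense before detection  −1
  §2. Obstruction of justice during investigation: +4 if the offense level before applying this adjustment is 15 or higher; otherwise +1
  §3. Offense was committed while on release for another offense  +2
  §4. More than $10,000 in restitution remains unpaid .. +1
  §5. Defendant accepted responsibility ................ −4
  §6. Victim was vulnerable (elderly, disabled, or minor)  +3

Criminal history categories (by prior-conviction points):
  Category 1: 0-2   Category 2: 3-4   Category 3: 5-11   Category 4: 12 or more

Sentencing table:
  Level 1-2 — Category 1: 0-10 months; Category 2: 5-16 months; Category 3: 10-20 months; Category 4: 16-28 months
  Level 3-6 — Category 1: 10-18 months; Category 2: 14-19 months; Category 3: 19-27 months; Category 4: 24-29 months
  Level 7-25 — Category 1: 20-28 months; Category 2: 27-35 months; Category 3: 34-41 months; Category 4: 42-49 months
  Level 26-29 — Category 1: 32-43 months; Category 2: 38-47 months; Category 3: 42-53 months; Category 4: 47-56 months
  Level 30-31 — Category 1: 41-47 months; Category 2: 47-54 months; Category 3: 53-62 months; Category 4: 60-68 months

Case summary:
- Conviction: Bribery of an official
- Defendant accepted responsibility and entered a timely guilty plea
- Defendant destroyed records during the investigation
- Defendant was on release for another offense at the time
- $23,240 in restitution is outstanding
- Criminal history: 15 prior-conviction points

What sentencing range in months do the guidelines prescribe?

Base offense level for bribery of an official: 28.
§1 does not apply.
§2 applies (level before this adjustment is 28 ≥ 15, so +4): 28 + 4 = 32.
§3 applies: 32 + 2 = 34.
§4 applies: 34 + 1 = 35.
§5 applies: 35 − 4 = 31.
§6 does not apply.
Final offense level: 31.
Criminal history: 15 prior points → Category 4 (12+).
Level 31 falls in the 30-31 band.
Grid: Level 30-31 × Category 4 = 60-68 months.

60-68 months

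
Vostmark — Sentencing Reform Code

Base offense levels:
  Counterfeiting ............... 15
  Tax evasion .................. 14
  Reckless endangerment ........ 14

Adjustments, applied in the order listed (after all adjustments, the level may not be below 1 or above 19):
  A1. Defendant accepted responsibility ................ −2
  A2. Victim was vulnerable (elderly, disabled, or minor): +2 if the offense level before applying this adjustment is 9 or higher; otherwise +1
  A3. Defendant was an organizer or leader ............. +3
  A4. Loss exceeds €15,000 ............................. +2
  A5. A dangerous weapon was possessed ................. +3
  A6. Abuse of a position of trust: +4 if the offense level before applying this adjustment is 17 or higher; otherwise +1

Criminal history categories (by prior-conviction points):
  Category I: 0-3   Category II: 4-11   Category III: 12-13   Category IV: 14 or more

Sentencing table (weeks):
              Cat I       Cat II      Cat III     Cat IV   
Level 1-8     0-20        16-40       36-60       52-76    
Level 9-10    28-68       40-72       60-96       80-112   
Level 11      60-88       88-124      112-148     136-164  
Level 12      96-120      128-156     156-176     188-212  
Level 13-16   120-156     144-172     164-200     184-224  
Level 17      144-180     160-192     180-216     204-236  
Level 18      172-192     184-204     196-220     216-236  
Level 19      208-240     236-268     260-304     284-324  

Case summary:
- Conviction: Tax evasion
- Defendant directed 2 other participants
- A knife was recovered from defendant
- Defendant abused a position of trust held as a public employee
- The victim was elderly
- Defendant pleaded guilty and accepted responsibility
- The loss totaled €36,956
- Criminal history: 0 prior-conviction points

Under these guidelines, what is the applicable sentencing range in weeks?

208-240 weeks

Base offense level for tax evasion: 14.
A1 applies: 14 − 2 = 12.
A2 applies (level before this adjustment is 12 ≥ 9, so +2): 12 + 2 = 14.
A3 applies: 14 + 3 = 17.
A4 applies: 17 + 2 = 19.
A5 applies: 19 + 3 = 22.
A6 applies (level before this adjustment is 22 ≥ 17, so +4): 22 + 4 = 26.
Level 26 exceeds the maximum of 19; capped at 19.
Final offense level: 19.
Criminal history: 0 prior points → Category I (0-3).
Level 19 falls in the 19 band.
Grid: Level 19 × Category I = 208-240 weeks.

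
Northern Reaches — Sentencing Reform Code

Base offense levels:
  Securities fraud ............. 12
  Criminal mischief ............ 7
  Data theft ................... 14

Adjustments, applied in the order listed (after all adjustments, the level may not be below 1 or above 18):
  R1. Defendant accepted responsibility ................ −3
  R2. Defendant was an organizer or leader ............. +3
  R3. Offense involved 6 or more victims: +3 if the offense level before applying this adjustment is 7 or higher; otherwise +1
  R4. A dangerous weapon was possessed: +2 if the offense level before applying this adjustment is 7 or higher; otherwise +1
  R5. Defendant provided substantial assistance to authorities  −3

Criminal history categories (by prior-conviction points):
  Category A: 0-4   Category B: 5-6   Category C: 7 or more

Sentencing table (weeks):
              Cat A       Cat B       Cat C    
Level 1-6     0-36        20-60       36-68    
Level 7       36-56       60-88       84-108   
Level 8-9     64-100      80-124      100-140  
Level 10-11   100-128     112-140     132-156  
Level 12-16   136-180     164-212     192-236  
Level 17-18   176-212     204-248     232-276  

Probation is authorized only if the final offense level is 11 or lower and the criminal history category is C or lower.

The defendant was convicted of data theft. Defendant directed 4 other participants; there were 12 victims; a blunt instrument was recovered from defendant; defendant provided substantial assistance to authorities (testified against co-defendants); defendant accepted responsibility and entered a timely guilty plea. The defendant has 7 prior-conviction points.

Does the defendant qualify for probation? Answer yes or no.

No

Base offense level for data theft: 14.
R1 applies: 14 − 3 = 11.
R2 applies: 11 + 3 = 14.
R3 applies (level before this adjustment is 14 ≥ 7, so +3): 14 + 3 = 17.
R4 applies (level before this adjustment is 17 ≥ 7, so +2): 17 + 2 = 19.
R5 applies: 19 − 3 = 16.
Final offense level: 16.
Criminal history: 7 prior points → Category C (7+).
Level 16 falls in the 12-16 band.
Grid: Level 12-16 × Category C = 192-236 weeks.
Probation check: level 16 > 11 and category C ≤ C → not eligible.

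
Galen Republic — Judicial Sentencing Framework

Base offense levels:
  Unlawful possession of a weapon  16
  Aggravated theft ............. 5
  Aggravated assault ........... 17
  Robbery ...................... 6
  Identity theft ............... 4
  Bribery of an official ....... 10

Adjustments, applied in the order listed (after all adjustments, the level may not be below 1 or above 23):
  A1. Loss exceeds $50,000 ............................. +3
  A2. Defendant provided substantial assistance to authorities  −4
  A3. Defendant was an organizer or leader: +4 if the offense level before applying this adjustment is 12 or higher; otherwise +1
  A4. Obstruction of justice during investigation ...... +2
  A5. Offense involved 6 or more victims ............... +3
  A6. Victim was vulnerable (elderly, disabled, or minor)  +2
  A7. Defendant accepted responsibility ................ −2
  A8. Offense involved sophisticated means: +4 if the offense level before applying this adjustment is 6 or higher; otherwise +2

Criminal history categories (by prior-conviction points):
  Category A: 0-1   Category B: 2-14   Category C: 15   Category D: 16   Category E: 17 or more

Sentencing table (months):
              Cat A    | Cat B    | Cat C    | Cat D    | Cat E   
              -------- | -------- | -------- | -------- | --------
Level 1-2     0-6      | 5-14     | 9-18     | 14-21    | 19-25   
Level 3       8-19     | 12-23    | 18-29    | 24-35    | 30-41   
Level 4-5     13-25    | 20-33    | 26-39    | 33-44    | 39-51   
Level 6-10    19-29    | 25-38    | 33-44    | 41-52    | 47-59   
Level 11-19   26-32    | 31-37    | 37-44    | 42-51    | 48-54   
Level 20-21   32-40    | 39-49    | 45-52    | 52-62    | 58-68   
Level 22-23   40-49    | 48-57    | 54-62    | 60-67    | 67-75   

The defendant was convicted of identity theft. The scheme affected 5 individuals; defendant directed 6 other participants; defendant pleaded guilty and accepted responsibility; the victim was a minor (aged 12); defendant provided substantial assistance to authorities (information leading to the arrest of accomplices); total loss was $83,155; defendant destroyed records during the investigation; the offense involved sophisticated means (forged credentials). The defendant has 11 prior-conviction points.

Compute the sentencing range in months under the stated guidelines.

Base offense level for identity theft: 4.
A1 applies: 4 + 3 = 7.
A2 applies: 7 − 4 = 3.
A3 applies (level before this adjustment is 3 < 12, so +1): 3 + 1 = 4.
A4 applies: 4 + 2 = 6.
A5 does not apply.
A6 applies: 6 + 2 = 8.
A7 applies: 8 − 2 = 6.
A8 applies (level before this adjustment is 6 ≥ 6, so +4): 6 + 4 = 10.
Final offense level: 10.
Criminal history: 11 prior points → Category B (2-14).
Level 10 falls in the 6-10 band.
Grid: Level 6-10 × Category B = 25-38 months.

25-38 months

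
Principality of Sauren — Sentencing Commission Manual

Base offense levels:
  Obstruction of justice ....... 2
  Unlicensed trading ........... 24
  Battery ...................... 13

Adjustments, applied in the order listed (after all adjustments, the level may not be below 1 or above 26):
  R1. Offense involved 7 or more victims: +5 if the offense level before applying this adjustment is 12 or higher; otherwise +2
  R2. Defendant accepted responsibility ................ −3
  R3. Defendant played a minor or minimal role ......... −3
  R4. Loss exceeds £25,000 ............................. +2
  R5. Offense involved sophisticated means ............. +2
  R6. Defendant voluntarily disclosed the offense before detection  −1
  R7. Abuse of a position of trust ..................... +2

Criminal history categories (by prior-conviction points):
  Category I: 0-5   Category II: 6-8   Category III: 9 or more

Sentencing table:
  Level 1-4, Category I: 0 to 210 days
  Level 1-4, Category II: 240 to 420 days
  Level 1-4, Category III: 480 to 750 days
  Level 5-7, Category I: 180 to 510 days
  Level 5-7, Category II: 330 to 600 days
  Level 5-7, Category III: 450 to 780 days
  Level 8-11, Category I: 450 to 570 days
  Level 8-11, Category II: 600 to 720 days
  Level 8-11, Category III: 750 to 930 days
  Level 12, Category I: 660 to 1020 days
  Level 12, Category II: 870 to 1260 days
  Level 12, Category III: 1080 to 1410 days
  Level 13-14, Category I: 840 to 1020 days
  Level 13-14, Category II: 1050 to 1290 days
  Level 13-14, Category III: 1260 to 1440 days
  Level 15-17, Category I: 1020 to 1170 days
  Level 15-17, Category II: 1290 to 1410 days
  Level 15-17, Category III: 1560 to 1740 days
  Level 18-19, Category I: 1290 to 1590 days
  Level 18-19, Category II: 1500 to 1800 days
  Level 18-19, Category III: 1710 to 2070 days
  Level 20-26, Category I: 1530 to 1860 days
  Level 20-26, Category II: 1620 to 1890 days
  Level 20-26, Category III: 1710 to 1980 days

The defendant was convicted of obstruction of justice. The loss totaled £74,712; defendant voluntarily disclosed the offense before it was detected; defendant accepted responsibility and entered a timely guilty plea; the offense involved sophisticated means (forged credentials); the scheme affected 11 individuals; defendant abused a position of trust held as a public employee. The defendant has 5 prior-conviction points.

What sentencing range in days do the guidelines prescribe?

Base offense level for obstruction of justice: 2.
R1 applies (level before this adjustment is 2 < 12, so +2): 2 + 2 = 4.
R2 applies: 4 − 3 = 1.
R4 applies: 1 + 2 = 3.
R5 applies: 3 + 2 = 5.
R6 applies: 5 − 1 = 4.
R7 applies: 4 + 2 = 6.
Final offense level: 6.
Criminal history: 5 prior points → Category I (0-5).
Level 6 falls in the 5-7 band.
Grid: Level 5-7 × Category I = 180-510 days.

180-510 days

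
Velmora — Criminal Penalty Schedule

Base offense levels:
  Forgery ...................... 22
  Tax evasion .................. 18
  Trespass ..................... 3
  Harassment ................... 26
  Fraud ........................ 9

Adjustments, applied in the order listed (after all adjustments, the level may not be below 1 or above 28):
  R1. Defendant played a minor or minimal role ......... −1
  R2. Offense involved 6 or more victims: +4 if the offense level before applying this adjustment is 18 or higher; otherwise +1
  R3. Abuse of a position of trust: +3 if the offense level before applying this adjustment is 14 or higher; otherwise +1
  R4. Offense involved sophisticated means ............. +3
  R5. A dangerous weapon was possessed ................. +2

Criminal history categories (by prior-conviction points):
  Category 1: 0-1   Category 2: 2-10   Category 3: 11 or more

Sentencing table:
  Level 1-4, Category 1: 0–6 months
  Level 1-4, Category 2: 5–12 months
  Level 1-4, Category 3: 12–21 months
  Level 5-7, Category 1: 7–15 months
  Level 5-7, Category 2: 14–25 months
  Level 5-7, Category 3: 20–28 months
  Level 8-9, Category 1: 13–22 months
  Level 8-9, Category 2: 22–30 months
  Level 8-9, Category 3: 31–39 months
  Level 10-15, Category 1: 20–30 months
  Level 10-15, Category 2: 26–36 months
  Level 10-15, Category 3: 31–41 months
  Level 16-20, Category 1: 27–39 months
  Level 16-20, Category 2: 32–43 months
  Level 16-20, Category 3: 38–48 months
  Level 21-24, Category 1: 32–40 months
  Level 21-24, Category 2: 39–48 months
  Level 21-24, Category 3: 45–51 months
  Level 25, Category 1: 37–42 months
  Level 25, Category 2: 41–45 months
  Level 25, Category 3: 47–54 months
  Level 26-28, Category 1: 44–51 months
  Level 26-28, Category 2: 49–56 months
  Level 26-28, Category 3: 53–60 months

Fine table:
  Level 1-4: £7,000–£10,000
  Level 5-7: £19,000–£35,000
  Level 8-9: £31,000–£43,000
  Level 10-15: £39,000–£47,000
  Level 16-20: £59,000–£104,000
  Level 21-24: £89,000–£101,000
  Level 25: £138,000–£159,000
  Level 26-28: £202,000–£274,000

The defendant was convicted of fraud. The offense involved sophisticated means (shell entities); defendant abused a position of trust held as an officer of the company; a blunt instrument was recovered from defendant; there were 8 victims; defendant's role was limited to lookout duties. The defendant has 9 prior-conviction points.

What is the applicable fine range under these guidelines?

£39,000–£47,000

Base offense level for fraud: 9.
R1 applies: 9 − 1 = 8.
R2 applies (level before this adjustment is 8 < 18, so +1): 8 + 1 = 9.
R3 applies (level before this adjustment is 9 < 14, so +1): 9 + 1 = 10.
R4 applies: 10 + 3 = 13.
R5 applies: 13 + 2 = 15.
Final offense level: 15.
Level 15 falls in the 10-15 band.
Fine table: Level 10-15 → £39,000–£47,000.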